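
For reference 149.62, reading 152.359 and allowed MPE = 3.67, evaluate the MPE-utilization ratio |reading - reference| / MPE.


e = indication - reference = 152.359 - 149.62 = 2.7390
|e| = 2.7390
ratio = |e| / MPE = 2.7390 / 3.67
ratio = 0.7463

0.7463


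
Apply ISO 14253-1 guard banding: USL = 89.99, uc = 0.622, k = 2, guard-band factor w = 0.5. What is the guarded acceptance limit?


U = k * uc = 2 * 0.622 = 1.244
guard band g = w * U = 0.5 * 1.244 = 0.622
AL = USL - g = 89.99 - 0.622
AL = 89.3680

89.3680


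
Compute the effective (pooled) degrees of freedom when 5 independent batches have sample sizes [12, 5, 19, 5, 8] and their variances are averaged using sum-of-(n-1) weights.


nu = sum_i (n_i - 1)
nu = ((12 - 1) + (5 - 1) + (19 - 1) + (5 - 1) + (8 - 1))
nu = 11 + 4 + 18 + 4 + 7
nu = 44

44


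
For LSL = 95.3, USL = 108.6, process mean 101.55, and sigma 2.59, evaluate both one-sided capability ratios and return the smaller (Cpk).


Cpu = (USL - mean) / (3*sigma) = (108.6 - 101.55) / (3*2.59) = 0.9073
Cpl = (mean - LSL) / (3*sigma) = (101.55 - 95.3) / (3*2.59) = 0.8044
Cpk = min(Cpu, Cpl) = 0.8044

0.8044


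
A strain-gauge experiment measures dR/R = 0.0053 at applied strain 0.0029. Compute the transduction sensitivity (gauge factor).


GF = (dR/R) / epsilon
= 0.0053 / 0.0029
= 1.8276

1.8276


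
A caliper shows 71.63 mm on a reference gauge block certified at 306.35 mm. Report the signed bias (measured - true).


Systematic error = measured - true
= 71.63 - 306.35
= -234.7200

-234.7200


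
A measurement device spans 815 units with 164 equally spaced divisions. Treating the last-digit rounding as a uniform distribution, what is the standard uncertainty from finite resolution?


resolution = range / divisions
resolution = 815 / 164 = 4.9695122
u_res = resolution / (2*sqrt(3))
u_res = 4.9695122 / 3.4641016
u_res = 1.4346

1.4346


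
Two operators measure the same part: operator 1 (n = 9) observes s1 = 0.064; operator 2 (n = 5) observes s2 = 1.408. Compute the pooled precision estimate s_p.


s_p = sqrt(((n1-1)*s1^2 + (n2-1)*s2^2) / (n1+n2-2))
numerator = (9-1)*0.064^2 + (5-1)*1.408^2 = 0.032768 + 7.929856 = 7.962624
denominator = 9 + 5 - 2 = 12
s_p^2 = 7.962624 / 12 = 0.663552
s_p = sqrt(0.663552) = 0.8146

0.8146


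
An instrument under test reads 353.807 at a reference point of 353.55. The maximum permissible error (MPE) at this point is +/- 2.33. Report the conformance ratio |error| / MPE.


e = indication - reference = 353.807 - 353.55 = 0.2570
|e| = 0.2570
ratio = |e| / MPE = 0.2570 / 2.33
ratio = 0.1103

0.1103


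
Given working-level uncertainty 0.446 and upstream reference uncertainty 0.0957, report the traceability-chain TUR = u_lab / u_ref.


TUR = u_lab / u_ref
= 0.446 / 0.0957
= 4.6604

4.6604


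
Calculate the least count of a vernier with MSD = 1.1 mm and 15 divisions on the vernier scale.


LC = MSD / n_div
= 1.1 / 15
= 0.0733

0.0733


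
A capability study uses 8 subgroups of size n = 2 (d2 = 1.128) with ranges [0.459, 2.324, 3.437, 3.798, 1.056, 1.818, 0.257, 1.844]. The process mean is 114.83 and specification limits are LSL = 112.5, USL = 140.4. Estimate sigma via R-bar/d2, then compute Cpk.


R_bar = (0.459 + 2.324 + 3.437 + 3.798 + 1.056 + 1.818 + 0.257 + 1.844) / 8 = 1.874125
sigma = R_bar / d2 = 1.874125 / 1.128 = 1.6614583
Cp = (USL - LSL)/(6*sigma) = (140.4 - 112.5)/(6*1.6614583) = 2.7987
Cpu = (140.4 - 114.83)/(3*1.6614583) = 5.1300
Cpl = (114.83 - 112.5)/(3*1.6614583) = 0.4675
Cpk = min(Cpu, Cpl) = 0.4675

0.4675


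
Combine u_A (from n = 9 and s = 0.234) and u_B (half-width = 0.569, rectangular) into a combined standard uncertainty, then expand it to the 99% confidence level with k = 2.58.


u_A = s / sqrt(n) = 0.234 / sqrt(9) = 0.078
u_B = half_width / sqrt(3) = 0.569 / sqrt(3) = 0.3285123
uc = sqrt(u_A^2 + u_B^2) = sqrt(0.078^2 + 0.3285123^2) = 0.33764527
U = k * uc = 2.58 * 0.33764527
U = 0.8711

0.8711


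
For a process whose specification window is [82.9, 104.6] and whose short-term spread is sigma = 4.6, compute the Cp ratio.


Cp = (USL - LSL) / (6 * sigma)
= (104.6 - 82.9) / (6 * 4.6)
= 21.7000 / 27.6000
= 0.7862

0.7862


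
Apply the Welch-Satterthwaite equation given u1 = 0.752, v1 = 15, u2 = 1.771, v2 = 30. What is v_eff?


uc = sqrt(u1^2 + u2^2) = sqrt(0.752^2 + 1.771^2) = 1.9240439
v_eff = uc^4 / (u1^4/v1 + u2^4/v2)
= 1.9240439^4 / (0.752^4/15 + 1.771^4/30)
= 13.704396 / 0.34922839
v_eff = 39.2419

39.2419


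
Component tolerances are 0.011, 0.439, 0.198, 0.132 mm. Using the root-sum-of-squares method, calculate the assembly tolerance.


RSS = sqrt(0.011^2 + 0.439^2 + 0.198^2 + 0.132^2)
= sqrt(0.24947)
= 0.4995

0.4995


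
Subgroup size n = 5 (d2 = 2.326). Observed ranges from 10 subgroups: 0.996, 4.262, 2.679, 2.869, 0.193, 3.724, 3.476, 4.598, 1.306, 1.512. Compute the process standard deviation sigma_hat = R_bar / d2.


R_bar = (0.996 + 4.262 + 2.679 + 2.869 + 0.193 + 3.724 + 3.476 + 4.598 + 1.306 + 1.512) / 10
R_bar = 25.615 / 10 = 2.5615
sigma_hat = R_bar / d2 = 2.5615 / 2.326 = 1.1012

1.1012


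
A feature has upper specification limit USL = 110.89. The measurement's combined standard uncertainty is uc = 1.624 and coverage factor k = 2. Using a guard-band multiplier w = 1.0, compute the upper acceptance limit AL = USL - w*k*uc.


U = k * uc = 2 * 1.624 = 3.248
guard band g = w * U = 1.0 * 3.248 = 3.248
AL = USL - g = 110.89 - 3.248
AL = 107.6420

107.6420


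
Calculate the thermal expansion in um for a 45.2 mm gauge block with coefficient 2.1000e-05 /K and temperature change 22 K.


dL = L * alpha * dT
= 45.2 * 2.1000e-05 * 22
= 0.0208824 mm
dL_um = 0.0208824 * 1000 = 20.8824 um

20.8824


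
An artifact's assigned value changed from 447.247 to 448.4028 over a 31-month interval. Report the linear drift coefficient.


rate = (v2 - v1) / months
= (448.4028 - 447.247) / 31
= 1.1558 / 31
= 0.0373

0.0373


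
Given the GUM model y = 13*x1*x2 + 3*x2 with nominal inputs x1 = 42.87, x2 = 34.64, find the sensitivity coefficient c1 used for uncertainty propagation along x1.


y = 13*x1*x2 + 3*x2
dy/dx1 = 13*x2
Evaluate at x2 = 34.64: c1 = 13 * 34.64
c1 = 450.3200

450.3200


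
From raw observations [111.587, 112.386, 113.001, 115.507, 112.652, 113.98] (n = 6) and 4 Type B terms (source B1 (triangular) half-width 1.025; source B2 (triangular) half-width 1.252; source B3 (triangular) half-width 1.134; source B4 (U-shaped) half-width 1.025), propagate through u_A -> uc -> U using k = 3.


mean = (111.587 + 112.386 + 113.001 + 115.507 + 112.652 + 113.98) / 6 = 113.1855
s = sqrt(sum((x - mean)^2)/(n-1)) = 1.3808445
u_A = s / sqrt(n) = 1.3808445 / sqrt(6) = 0.56372741
u_B1 = 1.025 / sqrt(6) = 0.4184545
u_B2 = 1.252 / sqrt(6) = 0.51112686
u_B3 = 1.134 / sqrt(6) = 0.46295356
u_B4 = 1.025 / sqrt(2) = 0.72478445
uc = sqrt(0.56372741^2 + 0.4184545^2 + 0.51112686^2 + 0.46295356^2 + 0.72478445^2) = 1.2222037
U = k * uc = 3 * 1.2222037
U = 3.6666

3.6666


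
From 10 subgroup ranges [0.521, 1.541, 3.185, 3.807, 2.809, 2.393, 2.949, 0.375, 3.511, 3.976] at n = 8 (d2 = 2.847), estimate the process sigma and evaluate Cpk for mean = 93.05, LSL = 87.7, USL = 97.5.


R_bar = (0.521 + 1.541 + 3.185 + 3.807 + 2.809 + 2.393 + 2.949 + 0.375 + 3.511 + 3.976) / 10 = 2.5067
sigma = R_bar / d2 = 2.5067 / 2.847 = 0.88047067
Cp = (USL - LSL)/(6*sigma) = (97.5 - 87.7)/(6*0.88047067) = 1.8551
Cpu = (97.5 - 93.05)/(3*0.88047067) = 1.6847
Cpl = (93.05 - 87.7)/(3*0.88047067) = 2.0254
Cpk = min(Cpu, Cpl) = 1.6847

1.6847


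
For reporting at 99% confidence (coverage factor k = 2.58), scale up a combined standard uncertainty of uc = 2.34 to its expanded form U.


U = k * uc
U = 2.58 * 2.34
U = 6.0372

6.0372


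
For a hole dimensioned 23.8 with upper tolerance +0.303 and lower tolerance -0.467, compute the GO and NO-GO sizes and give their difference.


GO = nominal - lower_tol (smallest hole = maximum material condition)
GO = 23.8 - 0.467 = 23.333
NO-GO = nominal + upper_tol (largest hole = least material condition)
NO-GO = 23.8 + 0.303 = 24.103
spread = NO-GO - GO = 24.103 - 23.333 = 0.7700

0.7700


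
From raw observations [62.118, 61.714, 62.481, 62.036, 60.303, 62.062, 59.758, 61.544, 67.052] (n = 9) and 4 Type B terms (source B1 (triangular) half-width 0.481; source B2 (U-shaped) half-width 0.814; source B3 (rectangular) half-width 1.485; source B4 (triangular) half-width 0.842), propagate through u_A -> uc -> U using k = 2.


mean = (62.118 + 61.714 + 62.481 + 62.036 + 60.303 + 62.062 + 59.758 + 61.544 + 67.052) / 9 = 62.11866667
s = sqrt(sum((x - mean)^2)/(n-1)) = 2.0567723
u_A = s / sqrt(n) = 2.0567723 / sqrt(9) = 0.68559077
u_B1 = 0.481 / sqrt(6) = 0.19636743
u_B2 = 0.814 / sqrt(2) = 0.57558492
u_B3 = 1.485 / sqrt(3) = 0.85736515
u_B4 = 0.842 / sqrt(6) = 0.34374506
uc = sqrt(0.68559077^2 + 0.19636743^2 + 0.57558492^2 + 0.85736515^2 + 0.34374506^2) = 1.3012027
U = k * uc = 2 * 1.3012027
U = 2.6024

2.6024


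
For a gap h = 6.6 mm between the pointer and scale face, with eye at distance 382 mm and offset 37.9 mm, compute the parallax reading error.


error = h * offset / d
= 6.6 * 37.9 / 382
= 0.6548

0.6548


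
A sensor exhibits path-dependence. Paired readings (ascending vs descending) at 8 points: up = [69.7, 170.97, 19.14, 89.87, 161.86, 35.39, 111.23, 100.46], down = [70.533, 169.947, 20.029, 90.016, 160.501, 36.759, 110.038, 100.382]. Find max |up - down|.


|69.7 - 70.533| = 0.8330
|170.97 - 169.947| = 1.0230
|19.14 - 20.029| = 0.8890
|89.87 - 90.016| = 0.1460
|161.86 - 160.501| = 1.3590
|35.39 - 36.759| = 1.3690
|111.23 - 110.038| = 1.1920
|100.46 - 100.382| = 0.0780
hysteresis = max(diffs) = 1.3690

1.3690


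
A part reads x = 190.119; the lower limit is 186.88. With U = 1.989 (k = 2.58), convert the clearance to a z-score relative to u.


u = U / k = 1.989 / 2.58 = 0.77093023
margin = |LSL - x| = |186.88 - 190.119| = 3.239
z = margin / u = 3.239 / 0.77093023
z = 4.2014

4.2014


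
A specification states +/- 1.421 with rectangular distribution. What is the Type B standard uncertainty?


u_B = half_width / sqrt(3)
u_B = 1.421 / 1.7320508
u_B = 0.8204

0.8204


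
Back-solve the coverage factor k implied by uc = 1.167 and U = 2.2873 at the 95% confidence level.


k = U / uc
k = 2.2873 / 1.167
k = 1.96

1.96


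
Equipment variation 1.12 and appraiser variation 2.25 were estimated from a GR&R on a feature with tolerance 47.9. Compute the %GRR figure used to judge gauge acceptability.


GRR = sqrt(EV^2 + AV^2) = sqrt(1.12^2 + 2.25^2) = 2.5133444
%GRR = GRR / tol * 100 = 2.5133444 / 47.9 * 100
%GRR = 5.2471

5.2471


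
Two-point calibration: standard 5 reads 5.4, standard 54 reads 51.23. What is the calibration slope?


slope = (y2 - y1) / (x2 - x1)
= (51.23 - 5.4) / (54 - 5)
= 45.8300 / 49
= 0.9353

0.9353


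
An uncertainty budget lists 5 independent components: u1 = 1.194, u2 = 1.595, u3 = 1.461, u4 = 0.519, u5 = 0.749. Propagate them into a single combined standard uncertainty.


uc = sqrt(1.194^2 + 1.595^2 + 1.461^2 + 0.519^2 + 0.749^2)
uc = sqrt(6.934544)
uc = 2.6334

2.6334


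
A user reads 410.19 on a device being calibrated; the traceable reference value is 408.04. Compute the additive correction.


Correction = standard - reading
= 408.04 - 410.19
= -2.1500

-2.1500


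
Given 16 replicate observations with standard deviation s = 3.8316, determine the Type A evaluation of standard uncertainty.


u_A = s / sqrt(n)
u_A = 3.8316 / sqrt(16)
u_A = 3.8316 / 4
u_A = 0.9579

0.9579


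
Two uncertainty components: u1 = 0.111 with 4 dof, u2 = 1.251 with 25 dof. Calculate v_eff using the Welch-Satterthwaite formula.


uc = sqrt(u1^2 + u2^2) = sqrt(0.111^2 + 1.251^2) = 1.2559148
v_eff = uc^4 / (u1^4/v1 + u2^4/v2)
= 1.2559148^4 / (0.111^4/4 + 1.251^4/25)
= 2.4879446 / 0.098007077
v_eff = 25.3854

25.3854


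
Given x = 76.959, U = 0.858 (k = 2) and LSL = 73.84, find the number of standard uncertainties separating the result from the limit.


u = U / k = 0.858 / 2 = 0.429
margin = |LSL - x| = |73.84 - 76.959| = 3.119
z = margin / u = 3.119 / 0.429
z = 7.2704

7.2704


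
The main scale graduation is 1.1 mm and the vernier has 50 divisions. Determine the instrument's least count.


LC = MSD / n_div
= 1.1 / 50
= 0.0220

0.0220


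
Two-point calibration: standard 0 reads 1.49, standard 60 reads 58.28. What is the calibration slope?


slope = (y2 - y1) / (x2 - x1)
= (58.28 - 1.49) / (60 - 0)
= 56.7900 / 60
= 0.9465

0.9465


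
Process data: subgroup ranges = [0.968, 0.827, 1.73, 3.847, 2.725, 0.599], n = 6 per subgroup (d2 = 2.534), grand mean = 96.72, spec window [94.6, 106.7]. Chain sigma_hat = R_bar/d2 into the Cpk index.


R_bar = (0.968 + 0.827 + 1.73 + 3.847 + 2.725 + 0.599) / 6 = 1.7826667
sigma = R_bar / d2 = 1.7826667 / 2.534 = 0.70349909
Cp = (USL - LSL)/(6*sigma) = (106.7 - 94.6)/(6*0.70349909) = 2.8666
Cpu = (106.7 - 96.72)/(3*0.70349909) = 4.7287
Cpl = (96.72 - 94.6)/(3*0.70349909) = 1.0045
Cpk = min(Cpu, Cpl) = 1.0045

1.0045


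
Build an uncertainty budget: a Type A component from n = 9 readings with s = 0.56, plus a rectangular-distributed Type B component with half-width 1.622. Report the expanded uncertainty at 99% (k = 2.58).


u_A = s / sqrt(n) = 0.56 / sqrt(9) = 0.18666667
u_B = half_width / sqrt(3) = 1.622 / sqrt(3) = 0.93646214
uc = sqrt(u_A^2 + u_B^2) = sqrt(0.18666667^2 + 0.93646214^2) = 0.95488522
U = k * uc = 2.58 * 0.95488522
U = 2.4636

2.4636


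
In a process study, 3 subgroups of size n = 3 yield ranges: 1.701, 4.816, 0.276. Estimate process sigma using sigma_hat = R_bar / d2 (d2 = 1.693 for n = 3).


R_bar = (1.701 + 4.816 + 0.276) / 3
R_bar = 6.793 / 3 = 2.2643333
sigma_hat = R_bar / d2 = 2.2643333 / 1.693 = 1.3375

1.3375


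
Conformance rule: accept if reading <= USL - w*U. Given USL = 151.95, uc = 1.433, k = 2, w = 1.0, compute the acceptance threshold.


U = k * uc = 2 * 1.433 = 2.866
guard band g = w * U = 1.0 * 2.866 = 2.866
AL = USL - g = 151.95 - 2.866
AL = 149.0840

149.0840


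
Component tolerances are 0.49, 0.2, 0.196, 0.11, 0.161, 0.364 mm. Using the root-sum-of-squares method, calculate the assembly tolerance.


RSS = sqrt(0.49^2 + 0.2^2 + 0.196^2 + 0.11^2 + 0.161^2 + 0.364^2)
= sqrt(0.489033)
= 0.6993

0.6993


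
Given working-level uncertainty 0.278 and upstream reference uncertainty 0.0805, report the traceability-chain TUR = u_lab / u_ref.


TUR = u_lab / u_ref
= 0.278 / 0.0805
= 3.4534

3.4534


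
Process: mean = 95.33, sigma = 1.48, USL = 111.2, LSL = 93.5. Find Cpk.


Cpu = (USL - mean) / (3*sigma) = (111.2 - 95.33) / (3*1.48) = 3.5743
Cpl = (mean - LSL) / (3*sigma) = (95.33 - 93.5) / (3*1.48) = 0.4122
Cpk = min(Cpu, Cpl) = 0.4122

0.4122


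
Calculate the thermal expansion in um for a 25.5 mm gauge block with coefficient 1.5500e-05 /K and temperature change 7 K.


dL = L * alpha * dT
= 25.5 * 1.5500e-05 * 7
= 0.0027668 mm
dL_um = 0.0027668 * 1000 = 2.7668 um

2.7668


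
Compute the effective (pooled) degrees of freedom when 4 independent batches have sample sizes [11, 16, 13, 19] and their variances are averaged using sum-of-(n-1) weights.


nu = sum_i (n_i - 1)
nu = ((11 - 1) + (16 - 1) + (13 - 1) + (19 - 1))
nu = 10 + 15 + 12 + 18
nu = 55

55


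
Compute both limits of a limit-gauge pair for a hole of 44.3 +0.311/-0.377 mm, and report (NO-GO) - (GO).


GO = nominal - lower_tol (smallest hole = maximum material condition)
GO = 44.3 - 0.377 = 43.923
NO-GO = nominal + upper_tol (largest hole = least material condition)
NO-GO = 44.3 + 0.311 = 44.611
spread = NO-GO - GO = 44.611 - 43.923 = 0.6880

0.6880


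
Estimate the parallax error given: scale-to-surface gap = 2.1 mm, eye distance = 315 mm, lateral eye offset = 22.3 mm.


error = h * offset / d
= 2.1 * 22.3 / 315
= 0.1487

0.1487


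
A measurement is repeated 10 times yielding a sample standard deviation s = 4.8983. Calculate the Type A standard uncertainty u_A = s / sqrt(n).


u_A = s / sqrt(n)
u_A = 4.8983 / sqrt(10)
u_A = 4.8983 / 3.1622777
u_A = 1.5490

1.5490


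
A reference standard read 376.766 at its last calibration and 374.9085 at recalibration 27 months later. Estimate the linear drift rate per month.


rate = (v2 - v1) / months
= (374.9085 - 376.766) / 27
= -1.8575 / 27
= -0.0688

-0.0688


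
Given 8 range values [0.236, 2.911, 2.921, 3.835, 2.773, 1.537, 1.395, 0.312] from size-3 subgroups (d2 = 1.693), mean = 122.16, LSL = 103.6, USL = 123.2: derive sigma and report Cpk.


R_bar = (0.236 + 2.911 + 2.921 + 3.835 + 2.773 + 1.537 + 1.395 + 0.312) / 8 = 1.99
sigma = R_bar / d2 = 1.99 / 1.693 = 1.1754282
Cp = (USL - LSL)/(6*sigma) = (123.2 - 103.6)/(6*1.1754282) = 2.7791
Cpu = (123.2 - 122.16)/(3*1.1754282) = 0.2949
Cpl = (122.16 - 103.6)/(3*1.1754282) = 5.2633
Cpk = min(Cpu, Cpl) = 0.2949

0.2949


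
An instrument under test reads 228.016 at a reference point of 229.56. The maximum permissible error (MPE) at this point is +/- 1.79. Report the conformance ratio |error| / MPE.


e = indication - reference = 228.016 - 229.56 = -1.5440
|e| = 1.5440
ratio = |e| / MPE = 1.5440 / 1.79
ratio = 0.8626

0.8626


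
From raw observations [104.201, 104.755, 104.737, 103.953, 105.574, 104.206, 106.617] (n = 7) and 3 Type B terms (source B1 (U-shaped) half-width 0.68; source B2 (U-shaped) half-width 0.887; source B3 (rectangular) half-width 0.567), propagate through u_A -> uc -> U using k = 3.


mean = (104.201 + 104.755 + 104.737 + 103.953 + 105.574 + 104.206 + 106.617) / 7 = 104.8632857
s = sqrt(sum((x - mean)^2)/(n-1)) = 0.94052906
u_A = s / sqrt(n) = 0.94052906 / sqrt(7) = 0.35548657
u_B1 = 0.68 / sqrt(2) = 0.48083261
u_B2 = 0.887 / sqrt(2) = 0.62720371
u_B3 = 0.567 / sqrt(3) = 0.3273576
uc = sqrt(0.35548657^2 + 0.48083261^2 + 0.62720371^2 + 0.3273576^2) = 0.92634669
U = k * uc = 3 * 0.92634669
U = 2.7790

2.7790


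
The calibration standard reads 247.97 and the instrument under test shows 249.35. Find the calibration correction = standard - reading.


Correction = standard - reading
= 247.97 - 249.35
= -1.3800

-1.3800


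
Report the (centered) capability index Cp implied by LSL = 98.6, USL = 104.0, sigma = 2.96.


Cp = (USL - LSL) / (6 * sigma)
= (104.0 - 98.6) / (6 * 2.96)
= 5.4000 / 17.7600
= 0.3041

0.3041


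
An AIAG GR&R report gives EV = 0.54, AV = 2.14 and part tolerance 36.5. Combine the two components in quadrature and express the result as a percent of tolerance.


GRR = sqrt(EV^2 + AV^2) = sqrt(0.54^2 + 2.14^2) = 2.2070795
%GRR = GRR / tol * 100 = 2.2070795 / 36.5 * 100
%GRR = 6.0468

6.0468


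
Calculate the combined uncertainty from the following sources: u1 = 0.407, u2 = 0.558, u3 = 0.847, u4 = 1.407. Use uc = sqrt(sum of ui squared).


uc = sqrt(0.407^2 + 0.558^2 + 0.847^2 + 1.407^2)
uc = sqrt(3.174071)
uc = 1.7816

1.7816


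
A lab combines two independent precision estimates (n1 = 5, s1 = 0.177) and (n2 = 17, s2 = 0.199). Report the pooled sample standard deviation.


s_p = sqrt(((n1-1)*s1^2 + (n2-1)*s2^2) / (n1+n2-2))
numerator = (5-1)*0.177^2 + (17-1)*0.199^2 = 0.125316 + 0.633616 = 0.758932
denominator = 5 + 17 - 2 = 20
s_p^2 = 0.758932 / 20 = 0.0379466
s_p = sqrt(0.0379466) = 0.1948

0.1948


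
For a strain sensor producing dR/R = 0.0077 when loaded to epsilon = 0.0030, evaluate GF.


GF = (dR/R) / epsilon
= 0.0077 / 0.0030
= 2.5667

2.5667


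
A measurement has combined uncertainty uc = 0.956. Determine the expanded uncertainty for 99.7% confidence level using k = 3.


U = k * uc
U = 3 * 0.956
U = 2.8680

2.8680


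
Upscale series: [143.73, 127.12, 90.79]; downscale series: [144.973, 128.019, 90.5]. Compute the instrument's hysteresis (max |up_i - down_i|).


|143.73 - 144.973| = 1.2430
|127.12 - 128.019| = 0.8990
|90.79 - 90.5| = 0.2900
hysteresis = max(diffs) = 1.2430

1.2430


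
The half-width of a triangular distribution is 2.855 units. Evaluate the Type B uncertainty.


u_B = half_width / sqrt(6)
u_B = 2.855 / 2.4494897
u_B = 1.1655

1.1655


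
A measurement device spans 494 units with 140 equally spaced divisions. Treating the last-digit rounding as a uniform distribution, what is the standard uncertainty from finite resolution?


resolution = range / divisions
resolution = 494 / 140 = 3.5285714
u_res = resolution / (2*sqrt(3))
u_res = 3.5285714 / 3.4641016
u_res = 1.0186

1.0186


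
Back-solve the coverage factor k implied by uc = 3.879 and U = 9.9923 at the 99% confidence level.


k = U / uc
k = 9.9923 / 3.879
k = 2.576

2.576


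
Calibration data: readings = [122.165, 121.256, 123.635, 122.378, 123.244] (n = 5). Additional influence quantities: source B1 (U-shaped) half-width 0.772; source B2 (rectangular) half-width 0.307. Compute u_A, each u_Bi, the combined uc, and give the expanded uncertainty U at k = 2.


mean = (122.165 + 121.256 + 123.635 + 122.378 + 123.244) / 5 = 122.5356
s = sqrt(sum((x - mean)^2)/(n-1)) = 0.93675893
u_A = s / sqrt(n) = 0.93675893 / sqrt(5) = 0.41893133
u_B1 = 0.772 / sqrt(2) = 0.54588644
u_B2 = 0.307 / sqrt(3) = 0.17724653
uc = sqrt(0.41893133^2 + 0.54588644^2 + 0.17724653^2) = 0.71057146
U = k * uc = 2 * 0.71057146
U = 1.4211

1.4211


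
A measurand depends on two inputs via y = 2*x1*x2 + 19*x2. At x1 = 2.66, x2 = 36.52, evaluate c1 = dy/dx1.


y = 2*x1*x2 + 19*x2
dy/dx1 = 2*x2
Evaluate at x2 = 36.52: c1 = 2 * 36.52
c1 = 73.0400

73.0400


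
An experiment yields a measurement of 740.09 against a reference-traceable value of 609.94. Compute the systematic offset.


Systematic error = measured - true
= 740.09 - 609.94
= 130.1500

130.1500


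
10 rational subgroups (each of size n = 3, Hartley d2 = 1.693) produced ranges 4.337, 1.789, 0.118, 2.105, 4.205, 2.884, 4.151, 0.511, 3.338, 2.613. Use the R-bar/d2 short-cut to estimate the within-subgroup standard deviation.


R_bar = (4.337 + 1.789 + 0.118 + 2.105 + 4.205 + 2.884 + 4.151 + 0.511 + 3.338 + 2.613) / 10
R_bar = 26.051 / 10 = 2.6051
sigma_hat = R_bar / d2 = 2.6051 / 1.693 = 1.5387

1.5387


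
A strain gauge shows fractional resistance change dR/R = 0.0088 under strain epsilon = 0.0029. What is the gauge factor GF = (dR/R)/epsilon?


GF = (dR/R) / epsilon
= 0.0088 / 0.0029
= 3.0345

3.0345


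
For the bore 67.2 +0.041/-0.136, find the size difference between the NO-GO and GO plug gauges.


GO = nominal - lower_tol (smallest hole = maximum material condition)
GO = 67.2 - 0.136 = 67.064
NO-GO = nominal + upper_tol (largest hole = least material condition)
NO-GO = 67.2 + 0.041 = 67.241
spread = NO-GO - GO = 67.241 - 67.064 = 0.1770

0.1770


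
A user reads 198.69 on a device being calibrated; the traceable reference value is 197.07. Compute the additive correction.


Correction = standard - reading
= 197.07 - 198.69
= -1.6200

-1.6200


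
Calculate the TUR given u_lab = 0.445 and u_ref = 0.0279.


TUR = u_lab / u_ref
= 0.445 / 0.0279
= 15.9498

15.9498


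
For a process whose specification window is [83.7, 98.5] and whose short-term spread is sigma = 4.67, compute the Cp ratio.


Cp = (USL - LSL) / (6 * sigma)
= (98.5 - 83.7) / (6 * 4.67)
= 14.8000 / 28.0200
= 0.5282

0.5282


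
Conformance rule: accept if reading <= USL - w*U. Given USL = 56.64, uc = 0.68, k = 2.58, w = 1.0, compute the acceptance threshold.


U = k * uc = 2.58 * 0.68 = 1.7544
guard band g = w * U = 1.0 * 1.7544 = 1.7544
AL = USL - g = 56.64 - 1.7544
AL = 54.8856

54.8856


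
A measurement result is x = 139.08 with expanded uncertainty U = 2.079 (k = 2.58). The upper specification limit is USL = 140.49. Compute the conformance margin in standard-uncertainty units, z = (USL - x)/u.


u = U / k = 2.079 / 2.58 = 0.80581395
margin = |USL - x| = |140.49 - 139.08| = 1.41
z = margin / u = 1.41 / 0.80581395
z = 1.7498

1.7498


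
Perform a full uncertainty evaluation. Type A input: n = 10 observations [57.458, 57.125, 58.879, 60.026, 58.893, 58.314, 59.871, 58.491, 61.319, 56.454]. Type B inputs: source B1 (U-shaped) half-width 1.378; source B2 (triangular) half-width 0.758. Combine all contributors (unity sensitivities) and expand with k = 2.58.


mean = (57.458 + 57.125 + 58.879 + 60.026 + 58.893 + 58.314 + 59.871 + 58.491 + 61.319 + 56.454) / 10 = 58.683
s = sqrt(sum((x - mean)^2)/(n-1)) = 1.4649786
u_A = s / sqrt(n) = 1.4649786 / sqrt(10) = 0.46326691
u_B1 = 1.378 / sqrt(2) = 0.97439314
u_B2 = 0.758 / sqrt(6) = 0.3094522
uc = sqrt(0.46326691^2 + 0.97439314^2 + 0.3094522^2) = 1.1224165
U = k * uc = 2.58 * 1.1224165
U = 2.8958

2.8958


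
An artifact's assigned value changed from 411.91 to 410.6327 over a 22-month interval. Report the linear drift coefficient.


rate = (v2 - v1) / months
= (410.6327 - 411.91) / 22
= -1.2773 / 22
= -0.0581

-0.0581


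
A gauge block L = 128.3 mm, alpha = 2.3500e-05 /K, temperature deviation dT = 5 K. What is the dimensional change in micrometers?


dL = L * alpha * dT
= 128.3 * 2.3500e-05 * 5
= 0.0150753 mm
dL_um = 0.0150753 * 1000 = 15.0753 um

15.0753


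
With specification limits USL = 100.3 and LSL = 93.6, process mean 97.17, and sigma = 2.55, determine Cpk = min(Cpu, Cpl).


Cpu = (USL - mean) / (3*sigma) = (100.3 - 97.17) / (3*2.55) = 0.4092
Cpl = (mean - LSL) / (3*sigma) = (97.17 - 93.6) / (3*2.55) = 0.4667
Cpk = min(Cpu, Cpl) = 0.4092

0.4092


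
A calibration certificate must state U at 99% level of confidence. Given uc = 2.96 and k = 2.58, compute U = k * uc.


U = k * uc
U = 2.58 * 2.96
U = 7.6368

7.6368


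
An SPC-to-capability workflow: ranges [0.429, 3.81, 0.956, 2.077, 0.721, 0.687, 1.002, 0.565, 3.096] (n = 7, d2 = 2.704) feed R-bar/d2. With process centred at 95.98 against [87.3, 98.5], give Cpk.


R_bar = (0.429 + 3.81 + 0.956 + 2.077 + 0.721 + 0.687 + 1.002 + 0.565 + 3.096) / 9 = 1.4825556
sigma = R_bar / d2 = 1.4825556 / 2.704 = 0.5482824
Cp = (USL - LSL)/(6*sigma) = (98.5 - 87.3)/(6*0.5482824) = 3.4046
Cpu = (98.5 - 95.98)/(3*0.5482824) = 1.5321
Cpl = (95.98 - 87.3)/(3*0.5482824) = 5.2771
Cpk = min(Cpu, Cpl) = 1.5321

1.5321


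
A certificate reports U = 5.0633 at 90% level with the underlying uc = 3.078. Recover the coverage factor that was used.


k = U / uc
k = 5.0633 / 3.078
k = 1.645

1.645


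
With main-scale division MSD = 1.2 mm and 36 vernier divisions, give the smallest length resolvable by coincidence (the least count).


LC = MSD / n_div
= 1.2 / 36
= 0.0333

0.0333


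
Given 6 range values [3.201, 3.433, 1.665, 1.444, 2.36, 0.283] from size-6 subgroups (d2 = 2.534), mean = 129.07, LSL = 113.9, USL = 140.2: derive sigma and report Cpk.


R_bar = (3.201 + 3.433 + 1.665 + 1.444 + 2.36 + 0.283) / 6 = 2.0643333
sigma = R_bar / d2 = 2.0643333 / 2.534 = 0.81465403
Cp = (USL - LSL)/(6*sigma) = (140.2 - 113.9)/(6*0.81465403) = 5.3806
Cpu = (140.2 - 129.07)/(3*0.81465403) = 4.5541
Cpl = (129.07 - 113.9)/(3*0.81465403) = 6.2071
Cpk = min(Cpu, Cpl) = 4.5541

4.5541


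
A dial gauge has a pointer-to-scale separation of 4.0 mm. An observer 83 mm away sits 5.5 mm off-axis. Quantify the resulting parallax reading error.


error = h * offset / d
= 4.0 * 5.5 / 83
= 0.2651

0.2651


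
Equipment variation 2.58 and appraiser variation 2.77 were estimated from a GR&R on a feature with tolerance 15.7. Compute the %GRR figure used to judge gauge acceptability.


GRR = sqrt(EV^2 + AV^2) = sqrt(2.58^2 + 2.77^2) = 3.7854062
%GRR = GRR / tol * 100 = 3.7854062 / 15.7 * 100
%GRR = 24.1109

24.1109


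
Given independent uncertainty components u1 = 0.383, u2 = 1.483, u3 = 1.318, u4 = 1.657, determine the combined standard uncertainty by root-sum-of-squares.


uc = sqrt(0.383^2 + 1.483^2 + 1.318^2 + 1.657^2)
uc = sqrt(6.828751)
uc = 2.6132

2.6132


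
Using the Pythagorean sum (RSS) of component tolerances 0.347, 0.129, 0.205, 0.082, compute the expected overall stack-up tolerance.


RSS = sqrt(0.347^2 + 0.129^2 + 0.205^2 + 0.082^2)
= sqrt(0.185799)
= 0.4310

0.4310


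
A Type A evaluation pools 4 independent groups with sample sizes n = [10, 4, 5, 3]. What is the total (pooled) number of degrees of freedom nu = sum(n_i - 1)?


nu = sum_i (n_i - 1)
nu = ((10 - 1) + (4 - 1) + (5 - 1) + (3 - 1))
nu = 9 + 3 + 4 + 2
nu = 18

18


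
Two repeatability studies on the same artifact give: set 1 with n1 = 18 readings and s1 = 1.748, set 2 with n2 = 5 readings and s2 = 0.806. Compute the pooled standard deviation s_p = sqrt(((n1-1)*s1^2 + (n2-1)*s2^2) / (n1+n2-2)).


s_p = sqrt(((n1-1)*s1^2 + (n2-1)*s2^2) / (n1+n2-2))
numerator = (18-1)*1.748^2 + (5-1)*0.806^2 = 51.943568 + 2.598544 = 54.542112
denominator = 18 + 5 - 2 = 21
s_p^2 = 54.542112 / 21 = 2.5972434
s_p = sqrt(2.5972434) = 1.6116

1.6116


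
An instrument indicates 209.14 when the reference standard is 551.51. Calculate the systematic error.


Systematic error = measured - true
= 209.14 - 551.51
= -342.3700

-342.3700


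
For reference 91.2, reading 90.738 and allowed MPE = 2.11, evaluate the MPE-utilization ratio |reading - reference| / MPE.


e = indication - reference = 90.738 - 91.2 = -0.4620
|e| = 0.4620
ratio = |e| / MPE = 0.4620 / 2.11
ratio = 0.2190

0.2190


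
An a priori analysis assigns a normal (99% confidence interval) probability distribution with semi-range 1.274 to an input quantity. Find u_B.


u_B = half_width / 2.576
u_B = 1.274 / 2.576
u_B = 0.4946

0.4946


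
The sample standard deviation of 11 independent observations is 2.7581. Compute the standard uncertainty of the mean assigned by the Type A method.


u_A = s / sqrt(n)
u_A = 2.7581 / sqrt(11)
u_A = 2.7581 / 3.3166248
u_A = 0.8316

0.8316


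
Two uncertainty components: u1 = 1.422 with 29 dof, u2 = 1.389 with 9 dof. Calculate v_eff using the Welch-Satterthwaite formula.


uc = sqrt(u1^2 + u2^2) = sqrt(1.422^2 + 1.389^2) = 1.9878141
v_eff = uc^4 / (u1^4/v1 + u2^4/v2)
= 1.9878141^4 / (1.422^4/29 + 1.389^4/9)
= 15.613601 / 0.55458053
v_eff = 28.1539

28.1539


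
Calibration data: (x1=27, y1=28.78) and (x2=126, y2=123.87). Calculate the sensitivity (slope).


slope = (y2 - y1) / (x2 - x1)
= (123.87 - 28.78) / (126 - 27)
= 95.0900 / 99
= 0.9605

0.9605


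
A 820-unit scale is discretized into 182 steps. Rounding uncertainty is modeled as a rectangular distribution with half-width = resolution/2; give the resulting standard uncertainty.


resolution = range / divisions
resolution = 820 / 182 = 4.5054945
u_res = resolution / (2*sqrt(3))
u_res = 4.5054945 / 3.4641016
u_res = 1.3006

1.3006


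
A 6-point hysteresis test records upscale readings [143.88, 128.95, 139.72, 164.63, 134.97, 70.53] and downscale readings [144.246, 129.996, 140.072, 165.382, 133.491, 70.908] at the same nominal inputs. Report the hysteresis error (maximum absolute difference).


|143.88 - 144.246| = 0.3660
|128.95 - 129.996| = 1.0460
|139.72 - 140.072| = 0.3520
|164.63 - 165.382| = 0.7520
|134.97 - 133.491| = 1.4790
|70.53 - 70.908| = 0.3780
hysteresis = max(diffs) = 1.4790

1.4790


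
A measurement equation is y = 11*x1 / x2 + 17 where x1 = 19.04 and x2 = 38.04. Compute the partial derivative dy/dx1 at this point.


y = 11*x1 / x2 + 17
dy/dx1 = 11/x2
Evaluate at x2 = 38.04: c1 = 11 / 38.04
c1 = 0.2892

0.2892


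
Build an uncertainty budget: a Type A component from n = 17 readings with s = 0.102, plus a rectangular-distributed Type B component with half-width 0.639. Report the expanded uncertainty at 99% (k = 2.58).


u_A = s / sqrt(n) = 0.102 / sqrt(17) = 0.024738634
u_B = half_width / sqrt(3) = 0.639 / sqrt(3) = 0.36892682
uc = sqrt(u_A^2 + u_B^2) = sqrt(0.024738634^2 + 0.36892682^2) = 0.36975532
U = k * uc = 2.58 * 0.36975532
U = 0.9540

0.9540


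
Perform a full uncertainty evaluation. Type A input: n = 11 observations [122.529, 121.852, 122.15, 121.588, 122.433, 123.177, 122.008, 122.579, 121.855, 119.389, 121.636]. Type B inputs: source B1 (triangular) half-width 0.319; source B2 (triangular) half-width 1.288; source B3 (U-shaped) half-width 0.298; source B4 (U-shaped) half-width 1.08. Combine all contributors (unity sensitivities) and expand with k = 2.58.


mean = (122.529 + 121.852 + 122.15 + 121.588 + 122.433 + 123.177 + 122.008 + 122.579 + 121.855 + 119.389 + 121.636) / 11 = 121.9269091
s = sqrt(sum((x - mean)^2)/(n-1)) = 0.96510046
u_A = s / sqrt(n) = 0.96510046 / sqrt(11) = 0.29098874
u_B1 = 0.319 / sqrt(6) = 0.1302312
u_B2 = 1.288 / sqrt(6) = 0.5258238
u_B3 = 0.298 / sqrt(2) = 0.21071782
u_B4 = 1.08 / sqrt(2) = 0.76367532
uc = sqrt(0.29098874^2 + 0.1302312^2 + 0.5258238^2 + 0.21071782^2 + 0.76367532^2) = 1.0028595
U = k * uc = 2.58 * 1.0028595
U = 2.5874

2.5874


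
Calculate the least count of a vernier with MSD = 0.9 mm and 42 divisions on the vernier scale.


LC = MSD / n_div
= 0.9 / 42
= 0.0214

0.0214


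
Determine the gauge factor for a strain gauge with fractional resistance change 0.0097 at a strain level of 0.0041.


GF = (dR/R) / epsilon
= 0.0097 / 0.0041
= 2.3659

2.3659


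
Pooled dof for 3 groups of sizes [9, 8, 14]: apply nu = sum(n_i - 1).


nu = sum_i (n_i - 1)
nu = ((9 - 1) + (8 - 1) + (14 - 1))
nu = 8 + 7 + 13
nu = 28

28


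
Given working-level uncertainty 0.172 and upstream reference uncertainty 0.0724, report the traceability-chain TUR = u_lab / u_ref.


TUR = u_lab / u_ref
= 0.172 / 0.0724
= 2.3757

2.3757


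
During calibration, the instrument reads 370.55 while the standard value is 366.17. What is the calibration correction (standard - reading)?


Correction = standard - reading
= 366.17 - 370.55
= -4.3800

-4.3800


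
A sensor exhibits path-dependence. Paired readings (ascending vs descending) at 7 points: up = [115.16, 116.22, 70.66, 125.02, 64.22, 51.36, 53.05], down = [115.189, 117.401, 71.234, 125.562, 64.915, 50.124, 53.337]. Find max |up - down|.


|115.16 - 115.189| = 0.0290
|116.22 - 117.401| = 1.1810
|70.66 - 71.234| = 0.5740
|125.02 - 125.562| = 0.5420
|64.22 - 64.915| = 0.6950
|51.36 - 50.124| = 1.2360
|53.05 - 53.337| = 0.2870
hysteresis = max(diffs) = 1.2360

1.2360


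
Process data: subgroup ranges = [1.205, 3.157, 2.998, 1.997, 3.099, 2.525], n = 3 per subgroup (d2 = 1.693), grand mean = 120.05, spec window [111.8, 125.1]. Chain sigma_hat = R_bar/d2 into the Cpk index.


R_bar = (1.205 + 3.157 + 2.998 + 1.997 + 3.099 + 2.525) / 6 = 2.4968333
sigma = R_bar / d2 = 2.4968333 / 1.693 = 1.4747982
Cp = (USL - LSL)/(6*sigma) = (125.1 - 111.8)/(6*1.4747982) = 1.5030
Cpu = (125.1 - 120.05)/(3*1.4747982) = 1.1414
Cpl = (120.05 - 111.8)/(3*1.4747982) = 1.8647
Cpk = min(Cpu, Cpl) = 1.1414

1.1414


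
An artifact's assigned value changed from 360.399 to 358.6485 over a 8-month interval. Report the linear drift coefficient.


rate = (v2 - v1) / months
= (358.6485 - 360.399) / 8
= -1.7505 / 8
= -0.2188

-0.2188


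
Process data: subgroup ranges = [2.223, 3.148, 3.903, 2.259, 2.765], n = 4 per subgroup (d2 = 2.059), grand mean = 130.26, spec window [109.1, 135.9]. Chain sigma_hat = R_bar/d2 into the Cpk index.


R_bar = (2.223 + 3.148 + 3.903 + 2.259 + 2.765) / 5 = 2.8596
sigma = R_bar / d2 = 2.8596 / 2.059 = 1.3888295
Cp = (USL - LSL)/(6*sigma) = (135.9 - 109.1)/(6*1.3888295) = 3.2161
Cpu = (135.9 - 130.26)/(3*1.3888295) = 1.3537
Cpl = (130.26 - 109.1)/(3*1.3888295) = 5.0786
Cpk = min(Cpu, Cpl) = 1.3537

1.3537


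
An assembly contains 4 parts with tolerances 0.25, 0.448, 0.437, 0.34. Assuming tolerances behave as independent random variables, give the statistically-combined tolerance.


RSS = sqrt(0.25^2 + 0.448^2 + 0.437^2 + 0.34^2)
= sqrt(0.569773)
= 0.7548

0.7548


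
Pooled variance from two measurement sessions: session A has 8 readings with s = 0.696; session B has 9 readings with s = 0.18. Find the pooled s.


s_p = sqrt(((n1-1)*s1^2 + (n2-1)*s2^2) / (n1+n2-2))
numerator = (8-1)*0.696^2 + (9-1)*0.18^2 = 3.390912 + 0.2592 = 3.650112
denominator = 8 + 9 - 2 = 15
s_p^2 = 3.650112 / 15 = 0.2433408
s_p = sqrt(0.2433408) = 0.4933

0.4933


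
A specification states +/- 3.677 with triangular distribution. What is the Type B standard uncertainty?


u_B = half_width / sqrt(6)
u_B = 3.677 / 2.4494897
u_B = 1.5011

1.5011


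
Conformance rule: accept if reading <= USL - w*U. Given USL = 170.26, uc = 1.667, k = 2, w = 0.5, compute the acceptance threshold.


U = k * uc = 2 * 1.667 = 3.334
guard band g = w * U = 0.5 * 3.334 = 1.667
AL = USL - g = 170.26 - 1.667
AL = 168.5930

168.5930


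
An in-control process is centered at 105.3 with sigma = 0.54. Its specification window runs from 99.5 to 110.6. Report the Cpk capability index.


Cpu = (USL - mean) / (3*sigma) = (110.6 - 105.3) / (3*0.54) = 3.2716
Cpl = (mean - LSL) / (3*sigma) = (105.3 - 99.5) / (3*0.54) = 3.5802
Cpk = min(Cpu, Cpl) = 3.2716

3.2716


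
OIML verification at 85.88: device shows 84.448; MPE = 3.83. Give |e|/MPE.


e = indication - reference = 84.448 - 85.88 = -1.4320
|e| = 1.4320
ratio = |e| / MPE = 1.4320 / 3.83
ratio = 0.3739

0.3739


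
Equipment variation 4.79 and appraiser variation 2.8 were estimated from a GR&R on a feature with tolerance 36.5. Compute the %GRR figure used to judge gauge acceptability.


GRR = sqrt(EV^2 + AV^2) = sqrt(4.79^2 + 2.8^2) = 5.5483421
%GRR = GRR / tol * 100 = 5.5483421 / 36.5 * 100
%GRR = 15.2009

15.2009


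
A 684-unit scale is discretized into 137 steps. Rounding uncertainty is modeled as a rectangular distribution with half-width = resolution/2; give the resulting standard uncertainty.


resolution = range / divisions
resolution = 684 / 137 = 4.9927007
u_res = resolution / (2*sqrt(3))
u_res = 4.9927007 / 3.4641016
u_res = 1.4413

1.4413


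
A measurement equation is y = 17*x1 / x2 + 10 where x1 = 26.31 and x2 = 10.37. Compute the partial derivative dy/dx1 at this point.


y = 17*x1 / x2 + 10
dy/dx1 = 17/x2
Evaluate at x2 = 10.37: c1 = 17 / 10.37
c1 = 1.6393

1.6393


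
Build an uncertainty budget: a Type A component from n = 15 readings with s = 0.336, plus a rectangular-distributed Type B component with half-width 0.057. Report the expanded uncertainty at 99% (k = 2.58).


u_A = s / sqrt(n) = 0.336 / sqrt(15) = 0.086754827
u_B = half_width / sqrt(3) = 0.057 / sqrt(3) = 0.032908965
uc = sqrt(u_A^2 + u_B^2) = sqrt(0.086754827^2 + 0.032908965^2) = 0.092786852
U = k * uc = 2.58 * 0.092786852
U = 0.2394

0.2394


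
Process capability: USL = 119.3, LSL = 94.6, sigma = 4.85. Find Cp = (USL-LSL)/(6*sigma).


Cp = (USL - LSL) / (6 * sigma)
= (119.3 - 94.6) / (6 * 4.85)
= 24.7000 / 29.1000
= 0.8488

0.8488


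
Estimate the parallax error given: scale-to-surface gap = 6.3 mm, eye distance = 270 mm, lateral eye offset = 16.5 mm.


error = h * offset / d
= 6.3 * 16.5 / 270
= 0.3850

0.3850


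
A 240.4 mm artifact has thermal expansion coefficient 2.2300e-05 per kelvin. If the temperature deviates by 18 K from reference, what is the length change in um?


dL = L * alpha * dT
= 240.4 * 2.2300e-05 * 18
= 0.0964966 mm
dL_um = 0.0964966 * 1000 = 96.4966 um

96.4966


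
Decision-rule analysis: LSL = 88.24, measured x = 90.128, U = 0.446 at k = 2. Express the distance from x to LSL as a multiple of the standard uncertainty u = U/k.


u = U / k = 0.446 / 2 = 0.223
margin = |LSL - x| = |88.24 - 90.128| = 1.888
z = margin / u = 1.888 / 0.223
z = 8.4664

8.4664


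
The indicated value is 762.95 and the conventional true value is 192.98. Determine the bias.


Systematic error = measured - true
= 762.95 - 192.98
= 569.9700

569.9700


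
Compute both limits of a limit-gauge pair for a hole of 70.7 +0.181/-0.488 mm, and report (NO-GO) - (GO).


GO = nominal - lower_tol (smallest hole = maximum material condition)
GO = 70.7 - 0.488 = 70.212
NO-GO = nominal + upper_tol (largest hole = least material condition)
NO-GO = 70.7 + 0.181 = 70.881
spread = NO-GO - GO = 70.881 - 70.212 = 0.6690

0.6690
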